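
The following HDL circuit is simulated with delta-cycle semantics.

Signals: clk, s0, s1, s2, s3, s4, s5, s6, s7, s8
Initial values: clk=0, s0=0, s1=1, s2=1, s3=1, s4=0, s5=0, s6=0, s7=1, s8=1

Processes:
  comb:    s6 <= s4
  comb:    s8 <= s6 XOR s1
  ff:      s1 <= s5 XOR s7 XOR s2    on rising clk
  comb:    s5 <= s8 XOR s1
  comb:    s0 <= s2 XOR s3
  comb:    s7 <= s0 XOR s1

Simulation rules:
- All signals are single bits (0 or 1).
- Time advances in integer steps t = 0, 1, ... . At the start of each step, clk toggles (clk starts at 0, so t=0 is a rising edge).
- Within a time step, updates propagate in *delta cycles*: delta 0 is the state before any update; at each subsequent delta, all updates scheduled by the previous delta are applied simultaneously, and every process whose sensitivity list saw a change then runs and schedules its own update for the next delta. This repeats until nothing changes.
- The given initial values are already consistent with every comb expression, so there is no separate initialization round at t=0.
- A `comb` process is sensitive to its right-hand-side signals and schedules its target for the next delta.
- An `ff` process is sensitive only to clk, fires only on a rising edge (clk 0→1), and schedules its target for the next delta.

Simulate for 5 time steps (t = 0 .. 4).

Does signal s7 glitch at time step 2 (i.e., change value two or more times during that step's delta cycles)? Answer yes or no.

no

[bits: s4,s6,s0,s2,s7,clk,s8,s1,s3,s5]
t=0: Δ0=0001101110 Δ1=0001111110 Δ2=0001111010 Δ3=0001010011 Δ4=0001010010 | 4Δ
t=1: Δ0=0001010010 Δ1=0001000010 | 1Δ
t=2: Δ0=0001000010 Δ1=0001010010 Δ2=0001010110 Δ3=0001111111 Δ4=0001111110 | 4Δ
t=3: Δ0=0001111110 Δ1=0001101110 | 1Δ
t=4: Δ0=0001101110 Δ1=0001111110 Δ2=0001111010 Δ3=0001010011 Δ4=0001010010 | 4Δ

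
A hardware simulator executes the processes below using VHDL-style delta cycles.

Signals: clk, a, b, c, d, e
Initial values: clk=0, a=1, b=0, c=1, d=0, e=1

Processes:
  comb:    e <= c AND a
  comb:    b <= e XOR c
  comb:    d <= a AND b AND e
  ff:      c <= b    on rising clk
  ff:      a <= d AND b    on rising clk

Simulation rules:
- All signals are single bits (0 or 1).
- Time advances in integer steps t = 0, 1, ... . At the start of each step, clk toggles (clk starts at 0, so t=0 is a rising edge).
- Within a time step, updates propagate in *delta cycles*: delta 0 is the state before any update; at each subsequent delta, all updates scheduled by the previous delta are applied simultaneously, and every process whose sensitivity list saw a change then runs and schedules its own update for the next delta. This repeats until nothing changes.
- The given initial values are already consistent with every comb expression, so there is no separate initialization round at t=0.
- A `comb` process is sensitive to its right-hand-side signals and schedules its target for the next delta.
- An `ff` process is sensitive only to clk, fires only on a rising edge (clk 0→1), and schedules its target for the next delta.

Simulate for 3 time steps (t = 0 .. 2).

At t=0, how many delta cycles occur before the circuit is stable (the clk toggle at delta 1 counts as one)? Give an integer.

4

[bits: d,clk,a,b,e,c]
t=0: Δ0=001011 Δ1=011011 Δ2=010010 Δ3=010100 Δ4=010000 | 4Δ
t=1: Δ0=010000 Δ1=000000 | 1Δ
t=2: Δ0=000000 Δ1=010000 | 1Δ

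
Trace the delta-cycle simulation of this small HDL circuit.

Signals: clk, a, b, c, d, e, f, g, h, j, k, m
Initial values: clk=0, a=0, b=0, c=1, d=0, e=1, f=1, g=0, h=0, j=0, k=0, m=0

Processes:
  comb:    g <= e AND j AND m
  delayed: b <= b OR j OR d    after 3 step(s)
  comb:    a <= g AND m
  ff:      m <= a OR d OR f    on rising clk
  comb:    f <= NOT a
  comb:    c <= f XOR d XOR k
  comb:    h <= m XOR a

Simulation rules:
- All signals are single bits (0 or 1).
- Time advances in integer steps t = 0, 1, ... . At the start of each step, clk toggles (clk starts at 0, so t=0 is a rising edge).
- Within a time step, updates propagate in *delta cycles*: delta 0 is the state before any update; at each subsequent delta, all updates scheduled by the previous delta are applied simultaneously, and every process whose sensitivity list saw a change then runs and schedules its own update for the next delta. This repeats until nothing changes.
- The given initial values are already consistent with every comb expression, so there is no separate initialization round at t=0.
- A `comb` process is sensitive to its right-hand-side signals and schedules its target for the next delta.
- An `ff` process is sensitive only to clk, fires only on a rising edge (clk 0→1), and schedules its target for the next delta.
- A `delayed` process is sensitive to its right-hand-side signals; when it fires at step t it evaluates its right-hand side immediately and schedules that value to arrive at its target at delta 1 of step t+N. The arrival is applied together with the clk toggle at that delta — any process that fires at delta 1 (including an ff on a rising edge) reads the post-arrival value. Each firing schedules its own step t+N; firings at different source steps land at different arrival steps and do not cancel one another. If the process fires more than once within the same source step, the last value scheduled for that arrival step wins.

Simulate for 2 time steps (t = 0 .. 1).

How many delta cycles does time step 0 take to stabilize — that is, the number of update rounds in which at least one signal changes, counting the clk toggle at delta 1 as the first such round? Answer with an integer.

3

t=0 Δ0: f=1 j=0 c=1 g=0 clk=0 h=0 b=0 e=1 a=0 d=0 k=0 m=0
  Δ1: clk:0→1
  Δ2: m:0→1
  Δ3: h:0→1
  (3Δ to stable)
t=1 Δ0: f=1 j=0 c=1 g=0 clk=1 h=1 b=0 e=1 a=0 d=0 k=0 m=1
  Δ1: clk:1→0
  (1Δ to stable)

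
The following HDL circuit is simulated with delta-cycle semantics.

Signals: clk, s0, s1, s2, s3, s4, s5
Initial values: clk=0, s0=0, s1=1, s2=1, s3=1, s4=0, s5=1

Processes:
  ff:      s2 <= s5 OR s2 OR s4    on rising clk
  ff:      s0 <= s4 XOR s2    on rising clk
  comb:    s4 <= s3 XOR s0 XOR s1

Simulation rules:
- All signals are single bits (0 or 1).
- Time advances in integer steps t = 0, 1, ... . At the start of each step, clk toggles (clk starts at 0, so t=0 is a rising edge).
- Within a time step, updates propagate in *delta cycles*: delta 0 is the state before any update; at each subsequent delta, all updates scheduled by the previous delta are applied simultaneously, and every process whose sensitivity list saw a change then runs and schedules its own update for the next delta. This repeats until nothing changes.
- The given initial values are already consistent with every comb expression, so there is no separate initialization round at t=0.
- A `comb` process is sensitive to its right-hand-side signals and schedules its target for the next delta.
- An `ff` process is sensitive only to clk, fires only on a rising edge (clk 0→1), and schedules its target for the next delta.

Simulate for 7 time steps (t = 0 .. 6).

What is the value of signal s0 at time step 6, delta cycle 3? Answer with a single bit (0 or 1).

[bits: clk,s1,s3,s5,s0,s4,s2]
t=0: Δ0=0111001 Δ1=1111001 Δ2=1111101 Δ3=1111111 | 3Δ
t=1: Δ0=1111111 Δ1=0111111 | 1Δ
t=2: Δ0=0111111 Δ1=1111111 Δ2=1111011 Δ3=1111001 | 3Δ
t=3: Δ0=1111001 Δ1=0111001 | 1Δ
t=4: Δ0=0111001 Δ1=1111001 Δ2=1111101 Δ3=1111111 | 3Δ
t=5: Δ0=1111111 Δ1=0111111 | 1Δ
t=6: Δ0=0111111 Δ1=1111111 Δ2=1111011 Δ3=1111001 | 3Δ

0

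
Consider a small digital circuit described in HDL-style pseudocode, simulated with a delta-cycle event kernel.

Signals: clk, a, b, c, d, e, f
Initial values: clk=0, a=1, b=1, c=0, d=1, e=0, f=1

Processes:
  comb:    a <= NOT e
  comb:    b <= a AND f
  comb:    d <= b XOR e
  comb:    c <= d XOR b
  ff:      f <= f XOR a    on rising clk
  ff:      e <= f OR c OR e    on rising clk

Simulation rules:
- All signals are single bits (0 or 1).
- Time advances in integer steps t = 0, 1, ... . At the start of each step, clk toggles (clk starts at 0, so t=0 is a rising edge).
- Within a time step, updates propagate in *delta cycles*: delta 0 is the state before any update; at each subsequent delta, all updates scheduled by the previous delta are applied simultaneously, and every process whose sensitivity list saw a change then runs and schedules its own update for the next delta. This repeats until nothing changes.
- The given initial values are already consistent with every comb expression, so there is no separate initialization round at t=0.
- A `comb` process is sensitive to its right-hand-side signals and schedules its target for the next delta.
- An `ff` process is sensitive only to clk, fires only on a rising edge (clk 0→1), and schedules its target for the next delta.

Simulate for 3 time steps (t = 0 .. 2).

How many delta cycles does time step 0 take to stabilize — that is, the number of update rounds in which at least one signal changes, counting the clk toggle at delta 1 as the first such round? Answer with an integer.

[bits: b,a,d,e,f,clk,c]
t=0: Δ0=1110100 Δ1=1110110 Δ2=1111010 Δ3=0001010 Δ4=0011010 Δ5=0011011 | 5Δ
t=1: Δ0=0011011 Δ1=0011001 | 1Δ
t=2: Δ0=0011001 Δ1=0011011 | 1Δ

5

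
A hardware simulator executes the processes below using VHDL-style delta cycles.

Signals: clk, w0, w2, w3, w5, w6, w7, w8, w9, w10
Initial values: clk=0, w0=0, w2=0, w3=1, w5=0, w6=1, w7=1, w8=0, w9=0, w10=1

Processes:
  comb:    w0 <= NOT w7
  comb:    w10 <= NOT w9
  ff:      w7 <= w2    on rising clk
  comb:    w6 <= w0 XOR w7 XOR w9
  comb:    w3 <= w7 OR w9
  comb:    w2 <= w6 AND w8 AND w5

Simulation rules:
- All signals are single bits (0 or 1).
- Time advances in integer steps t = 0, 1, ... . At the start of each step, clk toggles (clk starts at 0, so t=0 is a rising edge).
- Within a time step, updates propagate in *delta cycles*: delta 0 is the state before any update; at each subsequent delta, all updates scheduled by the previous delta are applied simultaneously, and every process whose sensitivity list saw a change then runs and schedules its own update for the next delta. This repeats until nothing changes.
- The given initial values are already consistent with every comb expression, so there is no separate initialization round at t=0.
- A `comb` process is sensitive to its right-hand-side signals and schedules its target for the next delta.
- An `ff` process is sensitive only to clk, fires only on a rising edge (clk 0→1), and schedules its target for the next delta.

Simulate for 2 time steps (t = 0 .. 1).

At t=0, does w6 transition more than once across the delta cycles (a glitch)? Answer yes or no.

yes

t0.Δ0 w9=0 w6=1 w10=1 w3=1 w5=0 clk=0 w8=0 w0=0 w7=1 w2=0
t0.Δ1 w9=0 w6=1 w10=1 w3=1 w5=0 clk=1 w8=0 w0=0 w7=1 w2=0
t0.Δ2 w9=0 w6=1 w10=1 w3=1 w5=0 clk=1 w8=0 w0=0 w7=0 w2=0
t0.Δ3 w9=0 w6=0 w10=1 w3=0 w5=0 clk=1 w8=0 w0=1 w7=0 w2=0
t0.Δ4 w9=0 w6=1 w10=1 w3=0 w5=0 clk=1 w8=0 w0=1 w7=0 w2=0
t1.Δ0 w9=0 w6=1 w10=1 w3=0 w5=0 clk=1 w8=0 w0=1 w7=0 w2=0
t1.Δ1 w9=0 w6=1 w10=1 w3=0 w5=0 clk=0 w8=0 w0=1 w7=0 w2=0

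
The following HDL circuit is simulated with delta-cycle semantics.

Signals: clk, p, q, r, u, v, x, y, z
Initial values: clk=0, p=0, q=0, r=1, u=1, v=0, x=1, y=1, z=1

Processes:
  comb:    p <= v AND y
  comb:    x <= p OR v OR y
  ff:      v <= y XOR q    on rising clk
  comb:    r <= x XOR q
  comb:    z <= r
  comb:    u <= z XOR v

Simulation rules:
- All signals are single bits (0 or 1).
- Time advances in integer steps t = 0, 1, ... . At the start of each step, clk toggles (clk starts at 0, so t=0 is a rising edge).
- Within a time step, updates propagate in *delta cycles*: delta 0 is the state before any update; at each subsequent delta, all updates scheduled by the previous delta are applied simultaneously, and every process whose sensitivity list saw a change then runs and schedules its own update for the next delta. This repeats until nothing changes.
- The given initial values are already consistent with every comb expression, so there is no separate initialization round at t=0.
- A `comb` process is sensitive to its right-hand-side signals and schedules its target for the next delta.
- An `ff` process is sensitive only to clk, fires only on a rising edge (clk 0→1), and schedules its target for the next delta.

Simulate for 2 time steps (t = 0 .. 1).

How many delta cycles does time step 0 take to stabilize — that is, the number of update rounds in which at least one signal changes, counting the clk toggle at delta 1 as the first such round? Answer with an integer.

3

t=0 Δ0: v=0 q=0 clk=0 u=1 x=1 z=1 r=1 p=0 y=1
  Δ1: clk:0→1
  Δ2: v:0→1
  Δ3: u:1→0, p:0→1
  (3Δ to stable)
t=1 Δ0: v=1 q=0 clk=1 u=0 x=1 z=1 r=1 p=1 y=1
  Δ1: clk:1→0
  (1Δ to stable)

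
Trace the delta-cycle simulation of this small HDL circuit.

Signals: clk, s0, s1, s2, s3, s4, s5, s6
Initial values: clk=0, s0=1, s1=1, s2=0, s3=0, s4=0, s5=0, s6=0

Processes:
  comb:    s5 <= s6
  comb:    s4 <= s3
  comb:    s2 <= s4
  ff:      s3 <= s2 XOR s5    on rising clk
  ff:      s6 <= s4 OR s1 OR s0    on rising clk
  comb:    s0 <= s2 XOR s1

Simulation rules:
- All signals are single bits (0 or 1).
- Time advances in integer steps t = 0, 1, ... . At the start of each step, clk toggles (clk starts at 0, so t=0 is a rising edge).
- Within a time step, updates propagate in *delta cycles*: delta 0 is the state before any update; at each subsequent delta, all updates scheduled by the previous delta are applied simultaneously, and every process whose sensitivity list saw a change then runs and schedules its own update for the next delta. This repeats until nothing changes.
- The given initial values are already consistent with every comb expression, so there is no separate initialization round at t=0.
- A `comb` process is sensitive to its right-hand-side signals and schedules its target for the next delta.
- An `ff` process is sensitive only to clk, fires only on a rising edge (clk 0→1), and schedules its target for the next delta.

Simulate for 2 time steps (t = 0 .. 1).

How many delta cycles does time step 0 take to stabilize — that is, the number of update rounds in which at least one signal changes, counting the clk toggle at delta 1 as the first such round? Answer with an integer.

3

[bits: s5,s3,s1,s0,clk,s2,s4,s6]
t=0: Δ0=00110000 Δ1=00111000 Δ2=00111001 Δ3=10111001 | 3Δ
t=1: Δ0=10111001 Δ1=10110001 | 1Δ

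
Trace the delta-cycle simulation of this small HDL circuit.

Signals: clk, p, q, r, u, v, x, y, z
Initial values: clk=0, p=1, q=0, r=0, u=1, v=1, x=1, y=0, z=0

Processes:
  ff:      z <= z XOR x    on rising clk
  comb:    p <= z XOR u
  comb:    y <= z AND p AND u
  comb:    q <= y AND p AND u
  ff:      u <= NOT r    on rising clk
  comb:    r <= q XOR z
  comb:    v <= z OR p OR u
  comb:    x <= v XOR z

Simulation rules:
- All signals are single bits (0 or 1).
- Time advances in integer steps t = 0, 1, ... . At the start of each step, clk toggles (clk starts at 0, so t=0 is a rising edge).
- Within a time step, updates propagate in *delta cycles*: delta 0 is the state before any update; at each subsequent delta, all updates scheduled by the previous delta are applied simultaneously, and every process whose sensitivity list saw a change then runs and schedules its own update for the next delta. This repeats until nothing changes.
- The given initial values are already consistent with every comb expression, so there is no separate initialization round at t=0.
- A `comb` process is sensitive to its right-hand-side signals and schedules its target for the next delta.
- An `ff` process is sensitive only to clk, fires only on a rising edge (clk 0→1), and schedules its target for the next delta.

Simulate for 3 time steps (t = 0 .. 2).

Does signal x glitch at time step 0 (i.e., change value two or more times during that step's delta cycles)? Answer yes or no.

no

t=0 Δ0: r=0 u=1 y=0 x=1 v=1 q=0 p=1 z=0 clk=0
  Δ1: clk:0→1
  Δ2: z:0→1
  Δ3: r:0→1, y:0→1, x:1→0, p:1→0
  Δ4: y:1→0
  (4Δ to stable)
t=1 Δ0: r=1 u=1 y=0 x=0 v=1 q=0 p=0 z=1 clk=1
  Δ1: clk:1→0
  (1Δ to stable)
t=2 Δ0: r=1 u=1 y=0 x=0 v=1 q=0 p=0 z=1 clk=0
  Δ1: clk:0→1
  Δ2: u:1→0
  Δ3: p:0→1
  (3Δ to stable)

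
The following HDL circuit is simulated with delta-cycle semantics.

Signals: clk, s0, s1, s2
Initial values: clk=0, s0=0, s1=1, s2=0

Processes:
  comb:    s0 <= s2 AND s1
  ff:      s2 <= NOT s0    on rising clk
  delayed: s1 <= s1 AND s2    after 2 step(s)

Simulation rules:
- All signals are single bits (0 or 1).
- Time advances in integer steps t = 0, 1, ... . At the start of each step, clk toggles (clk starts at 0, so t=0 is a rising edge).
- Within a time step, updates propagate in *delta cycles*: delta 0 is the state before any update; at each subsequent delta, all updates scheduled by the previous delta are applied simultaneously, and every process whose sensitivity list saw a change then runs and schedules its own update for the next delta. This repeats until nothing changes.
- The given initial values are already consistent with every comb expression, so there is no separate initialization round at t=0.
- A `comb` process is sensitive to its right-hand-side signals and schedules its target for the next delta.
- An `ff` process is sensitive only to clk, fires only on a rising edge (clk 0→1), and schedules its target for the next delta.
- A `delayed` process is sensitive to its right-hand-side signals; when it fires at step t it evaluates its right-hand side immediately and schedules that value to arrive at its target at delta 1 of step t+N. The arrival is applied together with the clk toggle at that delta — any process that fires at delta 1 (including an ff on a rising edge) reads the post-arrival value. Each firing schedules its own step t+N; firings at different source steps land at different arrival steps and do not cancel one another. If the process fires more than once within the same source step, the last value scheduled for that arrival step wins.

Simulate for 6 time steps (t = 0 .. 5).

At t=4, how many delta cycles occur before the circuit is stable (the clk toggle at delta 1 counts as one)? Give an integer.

2

t=0 Δ0: s0=0 clk=0 s2=0 s1=1
  Δ1: clk:0→1
  Δ2: s2:0→1
  Δ3: s0:0→1
  (3Δ to stable)
t=1 Δ0: s0=1 clk=1 s2=1 s1=1
  Δ1: clk:1→0
  (1Δ to stable)
t=2 Δ0: s0=1 clk=0 s2=1 s1=1
  Δ1: clk:0→1
  Δ2: s2:1→0
  Δ3: s0:1→0
  (3Δ to stable)
t=3 Δ0: s0=0 clk=1 s2=0 s1=1
  Δ1: clk:1→0
  (1Δ to stable)
t=4 Δ0: s0=0 clk=0 s2=0 s1=1
  Δ1: clk:0→1, s1:1→0
  Δ2: s2:0→1
  (2Δ to stable)
t=5 Δ0: s0=0 clk=1 s2=1 s1=0
  Δ1: clk:1→0
  (1Δ to stable)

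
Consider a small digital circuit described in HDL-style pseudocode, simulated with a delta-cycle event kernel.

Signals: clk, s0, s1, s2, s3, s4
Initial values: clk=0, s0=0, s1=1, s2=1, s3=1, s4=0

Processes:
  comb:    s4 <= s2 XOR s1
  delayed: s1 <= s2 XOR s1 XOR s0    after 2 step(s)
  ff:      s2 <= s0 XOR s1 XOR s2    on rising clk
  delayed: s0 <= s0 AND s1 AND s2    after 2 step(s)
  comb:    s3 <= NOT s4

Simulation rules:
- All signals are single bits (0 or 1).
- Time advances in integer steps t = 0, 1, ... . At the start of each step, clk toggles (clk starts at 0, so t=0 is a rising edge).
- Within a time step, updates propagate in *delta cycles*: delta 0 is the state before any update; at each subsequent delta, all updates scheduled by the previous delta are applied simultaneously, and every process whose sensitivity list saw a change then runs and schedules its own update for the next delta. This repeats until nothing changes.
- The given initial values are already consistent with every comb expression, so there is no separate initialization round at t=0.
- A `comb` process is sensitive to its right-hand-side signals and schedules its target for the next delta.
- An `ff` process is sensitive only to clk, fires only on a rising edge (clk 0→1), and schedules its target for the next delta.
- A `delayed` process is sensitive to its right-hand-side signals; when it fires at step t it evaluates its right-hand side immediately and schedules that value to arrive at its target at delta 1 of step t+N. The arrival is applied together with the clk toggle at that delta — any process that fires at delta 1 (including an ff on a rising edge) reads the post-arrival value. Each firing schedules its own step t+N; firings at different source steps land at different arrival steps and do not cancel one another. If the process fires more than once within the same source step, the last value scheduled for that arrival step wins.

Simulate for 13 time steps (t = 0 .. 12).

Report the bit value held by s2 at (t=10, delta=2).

t0.Δ0 s2=1 s0=0 s4=0 s3=1 clk=0 s1=1
t0.Δ1 s2=1 s0=0 s4=0 s3=1 clk=1 s1=1
t0.Δ2 s2=0 s0=0 s4=0 s3=1 clk=1 s1=1
t0.Δ3 s2=0 s0=0 s4=1 s3=1 clk=1 s1=1
t0.Δ4 s2=0 s0=0 s4=1 s3=0 clk=1 s1=1
t1.Δ0 s2=0 s0=0 s4=1 s3=0 clk=1 s1=1
t1.Δ1 s2=0 s0=0 s4=1 s3=0 clk=0 s1=1
t2.Δ0 s2=0 s0=0 s4=1 s3=0 clk=0 s1=1
t2.Δ1 s2=0 s0=0 s4=1 s3=0 clk=1 s1=1
t2.Δ2 s2=1 s0=0 s4=1 s3=0 clk=1 s1=1
t2.Δ3 s2=1 s0=0 s4=0 s3=0 clk=1 s1=1
t2.Δ4 s2=1 s0=0 s4=0 s3=1 clk=1 s1=1
t3.Δ0 s2=1 s0=0 s4=0 s3=1 clk=1 s1=1
t3.Δ1 s2=1 s0=0 s4=0 s3=1 clk=0 s1=1
t4.Δ0 s2=1 s0=0 s4=0 s3=1 clk=0 s1=1
t4.Δ1 s2=1 s0=0 s4=0 s3=1 clk=1 s1=0
t4.Δ2 s2=1 s0=0 s4=1 s3=1 clk=1 s1=0
t4.Δ3 s2=1 s0=0 s4=1 s3=0 clk=1 s1=0
t5.Δ0 s2=1 s0=0 s4=1 s3=0 clk=1 s1=0
t5.Δ1 s2=1 s0=0 s4=1 s3=0 clk=0 s1=0
t6.Δ0 s2=1 s0=0 s4=1 s3=0 clk=0 s1=0
t6.Δ1 s2=1 s0=0 s4=1 s3=0 clk=1 s1=1
t6.Δ2 s2=0 s0=0 s4=0 s3=0 clk=1 s1=1
t6.Δ3 s2=0 s0=0 s4=1 s3=1 clk=1 s1=1
t6.Δ4 s2=0 s0=0 s4=1 s3=0 clk=1 s1=1
t7.Δ0 s2=0 s0=0 s4=1 s3=0 clk=1 s1=1
t7.Δ1 s2=0 s0=0 s4=1 s3=0 clk=0 s1=1
t8.Δ0 s2=0 s0=0 s4=1 s3=0 clk=0 s1=1
t8.Δ1 s2=0 s0=0 s4=1 s3=0 clk=1 s1=1
t8.Δ2 s2=1 s0=0 s4=1 s3=0 clk=1 s1=1
t8.Δ3 s2=1 s0=0 s4=0 s3=0 clk=1 s1=1
t8.Δ4 s2=1 s0=0 s4=0 s3=1 clk=1 s1=1
t9.Δ0 s2=1 s0=0 s4=0 s3=1 clk=1 s1=1
t9.Δ1 s2=1 s0=0 s4=0 s3=1 clk=0 s1=1
t10.Δ0 s2=1 s0=0 s4=0 s3=1 clk=0 s1=1
t10.Δ1 s2=1 s0=0 s4=0 s3=1 clk=1 s1=0
t10.Δ2 s2=1 s0=0 s4=1 s3=1 clk=1 s1=0
t10.Δ3 s2=1 s0=0 s4=1 s3=0 clk=1 s1=0
t11.Δ0 s2=1 s0=0 s4=1 s3=0 clk=1 s1=0
t11.Δ1 s2=1 s0=0 s4=1 s3=0 clk=0 s1=0
t12.Δ0 s2=1 s0=0 s4=1 s3=0 clk=0 s1=0
t12.Δ1 s2=1 s0=0 s4=1 s3=0 clk=1 s1=1
t12.Δ2 s2=0 s0=0 s4=0 s3=0 clk=1 s1=1
t12.Δ3 s2=0 s0=0 s4=1 s3=1 clk=1 s1=1
t12.Δ4 s2=0 s0=0 s4=1 s3=0 clk=1 s1=1

1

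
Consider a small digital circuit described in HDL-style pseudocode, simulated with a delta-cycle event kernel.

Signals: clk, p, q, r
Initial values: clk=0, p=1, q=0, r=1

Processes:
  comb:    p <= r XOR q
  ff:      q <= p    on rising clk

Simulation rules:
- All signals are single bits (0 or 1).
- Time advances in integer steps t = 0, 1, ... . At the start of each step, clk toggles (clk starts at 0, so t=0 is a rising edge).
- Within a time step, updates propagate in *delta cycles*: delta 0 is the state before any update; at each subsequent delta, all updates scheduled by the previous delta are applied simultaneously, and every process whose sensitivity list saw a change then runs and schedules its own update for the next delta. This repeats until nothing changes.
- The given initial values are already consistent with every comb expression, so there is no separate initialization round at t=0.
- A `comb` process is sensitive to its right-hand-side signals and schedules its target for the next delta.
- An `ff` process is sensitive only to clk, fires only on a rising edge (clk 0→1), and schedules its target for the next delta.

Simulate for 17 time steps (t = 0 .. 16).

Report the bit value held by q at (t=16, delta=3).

1

t=0 Δ0: p=1 q=0 r=1 clk=0
  Δ1: clk:0→1
  Δ2: q:0→1
  Δ3: p:1→0
  (3Δ to stable)
t=1 Δ0: p=0 q=1 r=1 clk=1
  Δ1: clk:1→0
  (1Δ to stable)
t=2 Δ0: p=0 q=1 r=1 clk=0
  Δ1: clk:0→1
  Δ2: q:1→0
  Δ3: p:0→1
  (3Δ to stable)
t=3 Δ0: p=1 q=0 r=1 clk=1
  Δ1: clk:1→0
  (1Δ to stable)
t=4 Δ0: p=1 q=0 r=1 clk=0
  Δ1: clk:0→1
  Δ2: q:0→1
  Δ3: p:1→0
  (3Δ to stable)
t=5 Δ0: p=0 q=1 r=1 clk=1
  Δ1: clk:1→0
  (1Δ to stable)
t=6 Δ0: p=0 q=1 r=1 clk=0
  Δ1: clk:0→1
  Δ2: q:1→0
  Δ3: p:0→1
  (3Δ to stable)
t=7 Δ0: p=1 q=0 r=1 clk=1
  Δ1: clk:1→0
  (1Δ to stable)
t=8 Δ0: p=1 q=0 r=1 clk=0
  Δ1: clk:0→1
  Δ2: q:0→1
  Δ3: p:1→0
  (3Δ to stable)
t=9 Δ0: p=0 q=1 r=1 clk=1
  Δ1: clk:1→0
  (1Δ to stable)
t=10 Δ0: p=0 q=1 r=1 clk=0
  Δ1: clk:0→1
  Δ2: q:1→0
  Δ3: p:0→1
  (3Δ to stable)
t=11 Δ0: p=1 q=0 r=1 clk=1
  Δ1: clk:1→0
  (1Δ to stable)
t=12 Δ0: p=1 q=0 r=1 clk=0
  Δ1: clk:0→1
  Δ2: q:0→1
  Δ3: p:1→0
  (3Δ to stable)
t=13 Δ0: p=0 q=1 r=1 clk=1
  Δ1: clk:1→0
  (1Δ to stable)
t=14 Δ0: p=0 q=1 r=1 clk=0
  Δ1: clk:0→1
  Δ2: q:1→0
  Δ3: p:0→1
  (3Δ to stable)
t=15 Δ0: p=1 q=0 r=1 clk=1
  Δ1: clk:1→0
  (1Δ to stable)
t=16 Δ0: p=1 q=0 r=1 clk=0
  Δ1: clk:0→1
  Δ2: q:0→1
  Δ3: p:1→0
  (3Δ to stable)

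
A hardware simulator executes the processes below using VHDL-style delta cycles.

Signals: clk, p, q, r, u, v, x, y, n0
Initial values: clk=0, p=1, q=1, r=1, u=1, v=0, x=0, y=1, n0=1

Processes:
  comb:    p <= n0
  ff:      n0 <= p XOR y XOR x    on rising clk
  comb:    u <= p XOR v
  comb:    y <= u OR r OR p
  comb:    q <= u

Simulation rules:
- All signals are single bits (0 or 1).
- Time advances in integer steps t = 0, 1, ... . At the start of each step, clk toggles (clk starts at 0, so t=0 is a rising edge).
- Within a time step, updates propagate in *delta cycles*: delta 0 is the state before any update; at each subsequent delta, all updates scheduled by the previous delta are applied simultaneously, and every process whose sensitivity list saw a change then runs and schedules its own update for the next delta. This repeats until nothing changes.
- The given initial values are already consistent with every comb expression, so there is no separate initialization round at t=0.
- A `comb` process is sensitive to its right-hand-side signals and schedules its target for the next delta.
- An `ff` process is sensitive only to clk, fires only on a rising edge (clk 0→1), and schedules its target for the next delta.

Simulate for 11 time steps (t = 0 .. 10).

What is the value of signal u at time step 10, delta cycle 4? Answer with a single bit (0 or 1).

1

t=0 Δ0: v=0 clk=0 q=1 x=0 u=1 r=1 p=1 y=1 n0=1
  Δ1: clk:0→1
  Δ2: n0:1→0
  Δ3: p:1→0
  Δ4: u:1→0
  Δ5: q:1→0
  (5Δ to stable)
t=1 Δ0: v=0 clk=1 q=0 x=0 u=0 r=1 p=0 y=1 n0=0
  Δ1: clk:1→0
  (1Δ to stable)
t=2 Δ0: v=0 clk=0 q=0 x=0 u=0 r=1 p=0 y=1 n0=0
  Δ1: clk:0→1
  Δ2: n0:0→1
  Δ3: p:0→1
  Δ4: u:0→1
  Δ5: q:0→1
  (5Δ to stable)
t=3 Δ0: v=0 clk=1 q=1 x=0 u=1 r=1 p=1 y=1 n0=1
  Δ1: clk:1→0
  (1Δ to stable)
t=4 Δ0: v=0 clk=0 q=1 x=0 u=1 r=1 p=1 y=1 n0=1
  Δ1: clk:0→1
  Δ2: n0:1→0
  Δ3: p:1→0
  Δ4: u:1→0
  Δ5: q:1→0
  (5Δ to stable)
t=5 Δ0: v=0 clk=1 q=0 x=0 u=0 r=1 p=0 y=1 n0=0
  Δ1: clk:1→0
  (1Δ to stable)
t=6 Δ0: v=0 clk=0 q=0 x=0 u=0 r=1 p=0 y=1 n0=0
  Δ1: clk:0→1
  Δ2: n0:0→1
  Δ3: p:0→1
  Δ4: u:0→1
  Δ5: q:0→1
  (5Δ to stable)
t=7 Δ0: v=0 clk=1 q=1 x=0 u=1 r=1 p=1 y=1 n0=1
  Δ1: clk:1→0
  (1Δ to stable)
t=8 Δ0: v=0 clk=0 q=1 x=0 u=1 r=1 p=1 y=1 n0=1
  Δ1: clk:0→1
  Δ2: n0:1→0
  Δ3: p:1→0
  Δ4: u:1→0
  Δ5: q:1→0
  (5Δ to stable)
t=9 Δ0: v=0 clk=1 q=0 x=0 u=0 r=1 p=0 y=1 n0=0
  Δ1: clk:1→0
  (1Δ to stable)
t=10 Δ0: v=0 clk=0 q=0 x=0 u=0 r=1 p=0 y=1 n0=0
  Δ1: clk:0→1
  Δ2: n0:0→1
  Δ3: p:0→1
  Δ4: u:0→1
  Δ5: q:0→1
  (5Δ to stable)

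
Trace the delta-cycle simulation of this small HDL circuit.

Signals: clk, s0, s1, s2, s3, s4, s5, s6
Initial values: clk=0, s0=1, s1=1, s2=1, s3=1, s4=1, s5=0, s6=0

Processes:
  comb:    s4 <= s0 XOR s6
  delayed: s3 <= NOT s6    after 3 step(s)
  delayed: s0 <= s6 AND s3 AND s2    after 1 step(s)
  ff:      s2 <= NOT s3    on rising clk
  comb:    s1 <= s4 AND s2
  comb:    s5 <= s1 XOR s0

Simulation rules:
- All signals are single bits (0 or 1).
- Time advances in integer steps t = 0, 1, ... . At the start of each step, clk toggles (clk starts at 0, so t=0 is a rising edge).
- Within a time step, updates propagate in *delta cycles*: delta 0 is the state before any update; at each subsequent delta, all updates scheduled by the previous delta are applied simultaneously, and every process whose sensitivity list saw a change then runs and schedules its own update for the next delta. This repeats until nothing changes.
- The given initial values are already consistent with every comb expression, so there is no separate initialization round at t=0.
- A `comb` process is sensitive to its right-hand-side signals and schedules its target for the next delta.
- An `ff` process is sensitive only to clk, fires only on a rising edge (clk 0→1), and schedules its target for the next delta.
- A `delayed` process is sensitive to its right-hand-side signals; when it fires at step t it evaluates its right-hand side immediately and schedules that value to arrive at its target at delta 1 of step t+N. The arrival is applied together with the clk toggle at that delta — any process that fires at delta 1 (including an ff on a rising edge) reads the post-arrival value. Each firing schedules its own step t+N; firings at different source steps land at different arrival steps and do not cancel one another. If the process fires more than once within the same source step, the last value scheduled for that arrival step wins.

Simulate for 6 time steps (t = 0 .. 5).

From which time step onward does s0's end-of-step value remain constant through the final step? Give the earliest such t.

[bits: s4,clk,s1,s2,s6,s5,s0,s3]
t=0: Δ0=10110011 Δ1=11110011 Δ2=11100011 Δ3=11000011 Δ4=11000111 | 4Δ
t=1: Δ0=11000111 Δ1=10000101 Δ2=00000001 | 2Δ
t=2: Δ0=00000001 Δ1=01000001 | 1Δ
t=3: Δ0=01000001 Δ1=00000001 | 1Δ
t=4: Δ0=00000001 Δ1=01000001 | 1Δ
t=5: Δ0=01000001 Δ1=00000001 | 1Δ

1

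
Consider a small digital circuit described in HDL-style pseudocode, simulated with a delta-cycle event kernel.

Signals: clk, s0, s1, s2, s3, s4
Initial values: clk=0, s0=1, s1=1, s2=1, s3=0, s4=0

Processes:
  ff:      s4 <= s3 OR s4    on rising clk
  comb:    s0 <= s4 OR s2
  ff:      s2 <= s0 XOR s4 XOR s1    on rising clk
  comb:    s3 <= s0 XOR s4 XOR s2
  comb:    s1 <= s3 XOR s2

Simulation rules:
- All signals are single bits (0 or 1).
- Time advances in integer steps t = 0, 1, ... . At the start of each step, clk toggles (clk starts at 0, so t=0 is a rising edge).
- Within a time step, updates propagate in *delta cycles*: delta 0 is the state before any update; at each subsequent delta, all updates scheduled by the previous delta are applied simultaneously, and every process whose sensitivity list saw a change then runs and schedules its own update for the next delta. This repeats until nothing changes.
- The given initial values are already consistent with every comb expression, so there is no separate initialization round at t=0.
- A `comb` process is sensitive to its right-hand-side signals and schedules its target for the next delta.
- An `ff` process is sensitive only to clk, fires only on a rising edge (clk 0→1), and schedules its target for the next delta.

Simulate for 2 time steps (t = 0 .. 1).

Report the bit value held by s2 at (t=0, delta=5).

[bits: s1,s3,s2,s0,s4,clk]
t=0: Δ0=101100 Δ1=101101 Δ2=100101 Δ3=010001 Δ4=100001 Δ5=000001 | 5Δ
t=1: Δ0=000001 Δ1=000000 | 1Δ

0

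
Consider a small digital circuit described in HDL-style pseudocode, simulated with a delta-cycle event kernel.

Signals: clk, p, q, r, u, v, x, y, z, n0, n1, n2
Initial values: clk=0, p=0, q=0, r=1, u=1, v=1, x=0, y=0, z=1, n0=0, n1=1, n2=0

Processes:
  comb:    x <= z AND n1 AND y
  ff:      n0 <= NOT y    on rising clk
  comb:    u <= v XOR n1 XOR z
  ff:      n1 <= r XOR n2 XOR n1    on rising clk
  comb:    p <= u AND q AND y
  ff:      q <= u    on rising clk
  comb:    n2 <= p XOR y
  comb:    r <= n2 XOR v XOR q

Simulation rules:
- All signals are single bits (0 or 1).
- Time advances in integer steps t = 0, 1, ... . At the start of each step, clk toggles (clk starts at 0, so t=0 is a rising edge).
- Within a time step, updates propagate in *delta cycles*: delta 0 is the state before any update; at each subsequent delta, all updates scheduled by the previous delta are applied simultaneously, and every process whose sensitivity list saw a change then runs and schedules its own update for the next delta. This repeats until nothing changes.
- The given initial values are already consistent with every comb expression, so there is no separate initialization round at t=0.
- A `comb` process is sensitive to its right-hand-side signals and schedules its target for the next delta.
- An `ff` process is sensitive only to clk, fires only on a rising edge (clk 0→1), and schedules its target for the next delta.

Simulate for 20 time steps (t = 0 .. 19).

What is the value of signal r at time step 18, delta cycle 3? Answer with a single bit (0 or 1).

0

[bits: n1,clk,v,n0,n2,q,u,y,p,x,r,z]
t=0: Δ0=101000100011 Δ1=111000100011 Δ2=011101100011 Δ3=011101000001 | 3Δ
t=1: Δ0=011101000001 Δ1=001101000001 | 1Δ
t=2: Δ0=001101000001 Δ1=011101000001 Δ2=011100000001 Δ3=011100000011 | 3Δ
t=3: Δ0=011100000011 Δ1=001100000011 | 1Δ
t=4: Δ0=001100000011 Δ1=011100000011 Δ2=111100000011 Δ3=111100100011 | 3Δ
t=5: Δ0=111100100011 Δ1=101100100011 | 1Δ
t=6: Δ0=101100100011 Δ1=111100100011 Δ2=011101100011 Δ3=011101000001 | 3Δ
t=7: Δ0=011101000001 Δ1=001101000001 | 1Δ
t=8: Δ0=001101000001 Δ1=011101000001 Δ2=011100000001 Δ3=011100000011 | 3Δ
t=9: Δ0=011100000011 Δ1=001100000011 | 1Δ
t=10: Δ0=001100000011 Δ1=011100000011 Δ2=111100000011 Δ3=111100100011 | 3Δ
t=11: Δ0=111100100011 Δ1=101100100011 | 1Δ
t=12: Δ0=101100100011 Δ1=111100100011 Δ2=011101100011 Δ3=011101000001 | 3Δ
t=13: Δ0=011101000001 Δ1=001101000001 | 1Δ
t=14: Δ0=001101000001 Δ1=011101000001 Δ2=011100000001 Δ3=011100000011 | 3Δ
t=15: Δ0=011100000011 Δ1=001100000011 | 1Δ
t=16: Δ0=001100000011 Δ1=011100000011 Δ2=111100000011 Δ3=111100100011 | 3Δ
t=17: Δ0=111100100011 Δ1=101100100011 | 1Δ
t=18: Δ0=101100100011 Δ1=111100100011 Δ2=011101100011 Δ3=011101000001 | 3Δ
t=19: Δ0=011101000001 Δ1=001101000001 | 1Δ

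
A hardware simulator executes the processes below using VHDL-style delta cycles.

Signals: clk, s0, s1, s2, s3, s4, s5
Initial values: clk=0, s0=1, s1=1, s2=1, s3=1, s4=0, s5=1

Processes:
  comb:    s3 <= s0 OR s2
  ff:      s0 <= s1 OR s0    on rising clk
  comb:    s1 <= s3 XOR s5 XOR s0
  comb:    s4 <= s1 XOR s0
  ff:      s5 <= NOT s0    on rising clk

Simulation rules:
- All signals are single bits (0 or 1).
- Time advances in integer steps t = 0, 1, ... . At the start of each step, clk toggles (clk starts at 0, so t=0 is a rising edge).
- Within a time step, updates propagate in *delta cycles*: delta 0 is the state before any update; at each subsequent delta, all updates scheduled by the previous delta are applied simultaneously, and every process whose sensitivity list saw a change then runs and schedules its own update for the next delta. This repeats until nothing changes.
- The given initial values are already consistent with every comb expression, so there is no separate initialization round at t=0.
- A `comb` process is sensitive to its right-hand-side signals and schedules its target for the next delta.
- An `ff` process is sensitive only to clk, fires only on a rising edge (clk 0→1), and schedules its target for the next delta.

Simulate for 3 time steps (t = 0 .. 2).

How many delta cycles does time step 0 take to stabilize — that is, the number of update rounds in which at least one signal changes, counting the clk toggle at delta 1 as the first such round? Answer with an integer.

4

t0.Δ0 s3=1 s1=1 s0=1 s5=1 s4=0 clk=0 s2=1
t0.Δ1 s3=1 s1=1 s0=1 s5=1 s4=0 clk=1 s2=1
t0.Δ2 s3=1 s1=1 s0=1 s5=0 s4=0 clk=1 s2=1
t0.Δ3 s3=1 s1=0 s0=1 s5=0 s4=0 clk=1 s2=1
t0.Δ4 s3=1 s1=0 s0=1 s5=0 s4=1 clk=1 s2=1
t1.Δ0 s3=1 s1=0 s0=1 s5=0 s4=1 clk=1 s2=1
t1.Δ1 s3=1 s1=0 s0=1 s5=0 s4=1 clk=0 s2=1
t2.Δ0 s3=1 s1=0 s0=1 s5=0 s4=1 clk=0 s2=1
t2.Δ1 s3=1 s1=0 s0=1 s5=0 s4=1 clk=1 s2=1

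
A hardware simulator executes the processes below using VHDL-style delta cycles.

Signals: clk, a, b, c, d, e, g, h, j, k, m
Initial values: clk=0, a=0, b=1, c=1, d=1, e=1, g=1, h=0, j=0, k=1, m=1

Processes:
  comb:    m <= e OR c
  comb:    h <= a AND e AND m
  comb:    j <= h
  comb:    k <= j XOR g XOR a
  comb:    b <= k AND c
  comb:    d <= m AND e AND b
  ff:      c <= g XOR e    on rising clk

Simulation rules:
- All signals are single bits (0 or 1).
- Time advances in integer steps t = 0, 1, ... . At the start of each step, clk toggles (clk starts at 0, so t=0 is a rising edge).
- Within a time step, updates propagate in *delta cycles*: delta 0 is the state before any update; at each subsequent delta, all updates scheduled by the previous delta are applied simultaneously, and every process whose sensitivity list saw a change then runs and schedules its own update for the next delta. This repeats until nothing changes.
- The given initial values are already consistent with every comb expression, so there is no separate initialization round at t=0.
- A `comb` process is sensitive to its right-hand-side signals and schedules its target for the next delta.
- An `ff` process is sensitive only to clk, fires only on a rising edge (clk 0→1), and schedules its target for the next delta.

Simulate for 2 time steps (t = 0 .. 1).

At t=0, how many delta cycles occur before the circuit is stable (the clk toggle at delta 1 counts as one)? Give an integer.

[bits: c,clk,j,h,b,e,d,k,g,m,a]
t=0: Δ0=10001111110 Δ1=11001111110 Δ2=01001111110 Δ3=01000111110 Δ4=01000101110 | 4Δ
t=1: Δ0=01000101110 Δ1=00000101110 | 1Δ

4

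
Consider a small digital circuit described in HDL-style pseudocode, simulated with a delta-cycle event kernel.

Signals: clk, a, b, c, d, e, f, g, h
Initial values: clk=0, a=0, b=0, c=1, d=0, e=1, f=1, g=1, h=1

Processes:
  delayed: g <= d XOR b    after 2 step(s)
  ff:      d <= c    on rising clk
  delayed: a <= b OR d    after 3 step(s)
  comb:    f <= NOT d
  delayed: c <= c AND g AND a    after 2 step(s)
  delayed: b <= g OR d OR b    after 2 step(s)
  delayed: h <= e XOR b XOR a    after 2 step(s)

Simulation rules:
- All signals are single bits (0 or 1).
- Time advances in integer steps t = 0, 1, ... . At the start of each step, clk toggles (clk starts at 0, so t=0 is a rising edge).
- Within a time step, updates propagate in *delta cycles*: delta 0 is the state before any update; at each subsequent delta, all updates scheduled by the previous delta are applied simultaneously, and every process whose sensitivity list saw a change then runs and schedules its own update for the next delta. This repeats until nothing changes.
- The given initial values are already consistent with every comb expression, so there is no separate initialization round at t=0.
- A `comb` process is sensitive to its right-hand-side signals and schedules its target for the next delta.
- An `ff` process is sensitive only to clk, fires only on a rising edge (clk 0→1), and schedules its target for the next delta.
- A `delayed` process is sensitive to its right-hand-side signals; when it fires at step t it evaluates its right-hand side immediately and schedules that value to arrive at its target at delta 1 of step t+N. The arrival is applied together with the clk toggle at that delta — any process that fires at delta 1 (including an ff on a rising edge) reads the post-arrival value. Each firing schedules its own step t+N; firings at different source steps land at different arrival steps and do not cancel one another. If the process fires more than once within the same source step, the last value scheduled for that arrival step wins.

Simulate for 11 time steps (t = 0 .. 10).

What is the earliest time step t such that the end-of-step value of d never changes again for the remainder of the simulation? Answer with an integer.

t=0 Δ0: clk=0 f=1 g=1 c=1 a=0 d=0 h=1 e=1 b=0
  Δ1: clk:0→1
  Δ2: d:0→1
  Δ3: f:1→0
  (3Δ to stable)
t=1 Δ0: clk=1 f=0 g=1 c=1 a=0 d=1 h=1 e=1 b=0
  Δ1: clk:1→0
  (1Δ to stable)
t=2 Δ0: clk=0 f=0 g=1 c=1 a=0 d=1 h=1 e=1 b=0
  Δ1: clk:0→1, b:0→1
  (1Δ to stable)
t=3 Δ0: clk=1 f=0 g=1 c=1 a=0 d=1 h=1 e=1 b=1
  Δ1: clk:1→0, a:0→1
  (1Δ to stable)
t=4 Δ0: clk=0 f=0 g=1 c=1 a=1 d=1 h=1 e=1 b=1
  Δ1: clk:0→1, g:1→0, h:1→0
  (1Δ to stable)
t=5 Δ0: clk=1 f=0 g=0 c=1 a=1 d=1 h=0 e=1 b=1
  Δ1: clk:1→0, h:0→1
  (1Δ to stable)
t=6 Δ0: clk=0 f=0 g=0 c=1 a=1 d=1 h=1 e=1 b=1
  Δ1: clk:0→1, c:1→0
  Δ2: d:1→0
  Δ3: f:0→1
  (3Δ to stable)
t=7 Δ0: clk=1 f=1 g=0 c=0 a=1 d=0 h=1 e=1 b=1
  Δ1: clk:1→0
  (1Δ to stable)
t=8 Δ0: clk=0 f=1 g=0 c=0 a=1 d=0 h=1 e=1 b=1
  Δ1: clk:0→1, g:0→1
  (1Δ to stable)
t=9 Δ0: clk=1 f=1 g=1 c=0 a=1 d=0 h=1 e=1 b=1
  Δ1: clk:1→0
  (1Δ to stable)
t=10 Δ0: clk=0 f=1 g=1 c=0 a=1 d=0 h=1 e=1 b=1
  Δ1: clk:0→1
  (1Δ to stable)

6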